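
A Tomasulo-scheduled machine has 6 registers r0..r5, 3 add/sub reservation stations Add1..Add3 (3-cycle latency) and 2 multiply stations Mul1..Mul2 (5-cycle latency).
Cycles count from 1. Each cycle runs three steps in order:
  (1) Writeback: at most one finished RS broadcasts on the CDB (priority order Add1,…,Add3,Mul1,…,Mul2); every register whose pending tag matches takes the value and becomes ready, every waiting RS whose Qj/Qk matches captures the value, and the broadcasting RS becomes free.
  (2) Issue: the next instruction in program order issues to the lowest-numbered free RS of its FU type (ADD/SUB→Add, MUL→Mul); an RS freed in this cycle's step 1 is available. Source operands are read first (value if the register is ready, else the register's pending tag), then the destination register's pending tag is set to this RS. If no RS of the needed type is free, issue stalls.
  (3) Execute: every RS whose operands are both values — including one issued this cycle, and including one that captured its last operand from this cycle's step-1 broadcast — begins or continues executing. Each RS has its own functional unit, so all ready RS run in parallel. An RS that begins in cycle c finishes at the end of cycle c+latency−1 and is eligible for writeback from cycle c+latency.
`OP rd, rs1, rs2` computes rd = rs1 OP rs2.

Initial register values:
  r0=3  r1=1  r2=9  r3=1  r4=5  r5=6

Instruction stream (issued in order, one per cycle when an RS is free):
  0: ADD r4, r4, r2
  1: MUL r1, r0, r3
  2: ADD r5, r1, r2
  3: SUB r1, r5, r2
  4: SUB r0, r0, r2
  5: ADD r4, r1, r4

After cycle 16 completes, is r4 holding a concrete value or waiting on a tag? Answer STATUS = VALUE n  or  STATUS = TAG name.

STATUS = VALUE 17

cycle 1: issue ADD r4<-Add1 // r0:3,r1:1,r2:9,r3:1,r4:Add1,r5:6
cycle 2: issue MUL r1<-Mul1 // r0:3,r1:Mul1,r2:9,r3:1,r4:Add1,r5:6
cycle 3: issue ADD r5<-Add2 // r0:3,r1:Mul1,r2:9,r3:1,r4:Add1,r5:Add2
cycle 4: CDB Add1=14; issue SUB r1<-Add1 // r0:3,r1:Add1,r2:9,r3:1,r4:14,r5:Add2
cycle 5: issue SUB r0<-Add3 // r0:Add3,r1:Add1,r2:9,r3:1,r4:14,r5:Add2
cycle 6: stall // r0:Add3,r1:Add1,r2:9,r3:1,r4:14,r5:Add2
cycle 7: CDB Mul1=3; stall // r0:Add3,r1:Add1,r2:9,r3:1,r4:14,r5:Add2
cycle 8: CDB Add3=-6; issue ADD r4<-Add3 // r0:-6,r1:Add1,r2:9,r3:1,r4:Add3,r5:Add2
cycle 9: - // r0:-6,r1:Add1,r2:9,r3:1,r4:Add3,r5:Add2
cycle 10: CDB Add2=12 // r0:-6,r1:Add1,r2:9,r3:1,r4:Add3,r5:12
cycle 11: - // r0:-6,r1:Add1,r2:9,r3:1,r4:Add3,r5:12
cycle 12: - // r0:-6,r1:Add1,r2:9,r3:1,r4:Add3,r5:12
cycle 13: CDB Add1=3 // r0:-6,r1:3,r2:9,r3:1,r4:Add3,r5:12
cycle 14: - // r0:-6,r1:3,r2:9,r3:1,r4:Add3,r5:12
cycle 15: - // r0:-6,r1:3,r2:9,r3:1,r4:Add3,r5:12
cycle 16: CDB Add3=17 // r0:-6,r1:3,r2:9,r3:1,r4:17,r5:12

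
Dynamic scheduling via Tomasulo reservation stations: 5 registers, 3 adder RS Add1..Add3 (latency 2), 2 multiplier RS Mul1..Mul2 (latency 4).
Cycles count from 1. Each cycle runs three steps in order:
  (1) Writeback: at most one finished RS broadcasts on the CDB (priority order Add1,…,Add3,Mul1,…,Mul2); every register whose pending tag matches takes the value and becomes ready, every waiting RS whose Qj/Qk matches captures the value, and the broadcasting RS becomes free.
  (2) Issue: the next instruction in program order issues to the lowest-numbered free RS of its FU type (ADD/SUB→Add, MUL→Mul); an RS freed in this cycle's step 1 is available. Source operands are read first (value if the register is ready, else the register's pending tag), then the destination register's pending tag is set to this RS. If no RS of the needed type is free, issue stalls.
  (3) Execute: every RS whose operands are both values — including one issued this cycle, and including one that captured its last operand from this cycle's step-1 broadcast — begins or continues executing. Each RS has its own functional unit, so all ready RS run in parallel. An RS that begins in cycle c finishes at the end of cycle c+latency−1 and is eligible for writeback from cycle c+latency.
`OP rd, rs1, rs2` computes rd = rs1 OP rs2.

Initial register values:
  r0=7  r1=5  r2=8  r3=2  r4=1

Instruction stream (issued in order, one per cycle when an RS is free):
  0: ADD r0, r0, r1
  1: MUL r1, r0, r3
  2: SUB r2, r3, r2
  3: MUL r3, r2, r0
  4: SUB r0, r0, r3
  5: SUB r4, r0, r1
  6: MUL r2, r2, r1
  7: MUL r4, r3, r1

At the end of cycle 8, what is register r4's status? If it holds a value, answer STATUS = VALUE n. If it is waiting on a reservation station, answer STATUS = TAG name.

STATUS = TAG Add2

cycle 1: issue ADD r0<-Add1 // r0:Add1,r1:5,r2:8,r3:2,r4:1
cycle 2: issue MUL r1<-Mul1 // r0:Add1,r1:Mul1,r2:8,r3:2,r4:1
cycle 3: CDB Add1=12; issue SUB r2<-Add1 // r0:12,r1:Mul1,r2:Add1,r3:2,r4:1
cycle 4: issue MUL r3<-Mul2 // r0:12,r1:Mul1,r2:Add1,r3:Mul2,r4:1
cycle 5: CDB Add1=-6; issue SUB r0<-Add1 // r0:Add1,r1:Mul1,r2:-6,r3:Mul2,r4:1
cycle 6: issue SUB r4<-Add2 // r0:Add1,r1:Mul1,r2:-6,r3:Mul2,r4:Add2
cycle 7: CDB Mul1=24; issue MUL r2<-Mul1 // r0:Add1,r1:24,r2:Mul1,r3:Mul2,r4:Add2
cycle 8: stall // r0:Add1,r1:24,r2:Mul1,r3:Mul2,r4:Add2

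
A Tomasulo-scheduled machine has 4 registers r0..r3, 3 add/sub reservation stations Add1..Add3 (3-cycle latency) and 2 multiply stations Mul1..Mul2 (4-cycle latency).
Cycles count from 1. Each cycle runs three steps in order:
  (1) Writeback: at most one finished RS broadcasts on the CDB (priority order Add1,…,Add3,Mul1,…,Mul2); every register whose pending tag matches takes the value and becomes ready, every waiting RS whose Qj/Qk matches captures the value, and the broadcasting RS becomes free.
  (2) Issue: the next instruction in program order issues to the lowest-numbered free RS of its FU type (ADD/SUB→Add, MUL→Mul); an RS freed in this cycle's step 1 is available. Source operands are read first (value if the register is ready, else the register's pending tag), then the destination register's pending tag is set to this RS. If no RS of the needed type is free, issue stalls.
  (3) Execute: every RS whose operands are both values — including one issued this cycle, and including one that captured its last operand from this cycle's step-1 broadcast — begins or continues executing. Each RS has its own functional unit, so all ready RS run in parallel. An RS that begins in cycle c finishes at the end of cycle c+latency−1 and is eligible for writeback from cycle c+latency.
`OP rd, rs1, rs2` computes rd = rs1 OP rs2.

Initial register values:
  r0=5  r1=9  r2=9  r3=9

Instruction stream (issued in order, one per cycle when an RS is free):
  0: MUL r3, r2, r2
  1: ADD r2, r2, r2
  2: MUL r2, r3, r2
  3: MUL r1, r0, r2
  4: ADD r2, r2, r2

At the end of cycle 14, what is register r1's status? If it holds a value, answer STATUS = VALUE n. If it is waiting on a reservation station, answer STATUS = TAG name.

  c1: issue MUL r3<-Mul1  regs: r0:5,r1:9,r2:9,r3:Mul1
  c2: issue ADD r2<-Add1  regs: r0:5,r1:9,r2:Add1,r3:Mul1
  c3: issue MUL r2<-Mul2  regs: r0:5,r1:9,r2:Mul2,r3:Mul1
  c4: stall  regs: r0:5,r1:9,r2:Mul2,r3:Mul1
  c5: CDB Add1=18; stall  regs: r0:5,r1:9,r2:Mul2,r3:Mul1
  c6: CDB Mul1=81; issue MUL r1<-Mul1  regs: r0:5,r1:Mul1,r2:Mul2,r3:81
  c7: issue ADD r2<-Add1  regs: r0:5,r1:Mul1,r2:Add1,r3:81
  c8: -  regs: r0:5,r1:Mul1,r2:Add1,r3:81
  c9: -  regs: r0:5,r1:Mul1,r2:Add1,r3:81
  c10: CDB Mul2=1458  regs: r0:5,r1:Mul1,r2:Add1,r3:81
  c11: -  regs: r0:5,r1:Mul1,r2:Add1,r3:81
  c12: -  regs: r0:5,r1:Mul1,r2:Add1,r3:81
  c13: CDB Add1=2916  regs: r0:5,r1:Mul1,r2:2916,r3:81
  c14: CDB Mul1=7290  regs: r0:5,r1:7290,r2:2916,r3:81

STATUS = VALUE 7290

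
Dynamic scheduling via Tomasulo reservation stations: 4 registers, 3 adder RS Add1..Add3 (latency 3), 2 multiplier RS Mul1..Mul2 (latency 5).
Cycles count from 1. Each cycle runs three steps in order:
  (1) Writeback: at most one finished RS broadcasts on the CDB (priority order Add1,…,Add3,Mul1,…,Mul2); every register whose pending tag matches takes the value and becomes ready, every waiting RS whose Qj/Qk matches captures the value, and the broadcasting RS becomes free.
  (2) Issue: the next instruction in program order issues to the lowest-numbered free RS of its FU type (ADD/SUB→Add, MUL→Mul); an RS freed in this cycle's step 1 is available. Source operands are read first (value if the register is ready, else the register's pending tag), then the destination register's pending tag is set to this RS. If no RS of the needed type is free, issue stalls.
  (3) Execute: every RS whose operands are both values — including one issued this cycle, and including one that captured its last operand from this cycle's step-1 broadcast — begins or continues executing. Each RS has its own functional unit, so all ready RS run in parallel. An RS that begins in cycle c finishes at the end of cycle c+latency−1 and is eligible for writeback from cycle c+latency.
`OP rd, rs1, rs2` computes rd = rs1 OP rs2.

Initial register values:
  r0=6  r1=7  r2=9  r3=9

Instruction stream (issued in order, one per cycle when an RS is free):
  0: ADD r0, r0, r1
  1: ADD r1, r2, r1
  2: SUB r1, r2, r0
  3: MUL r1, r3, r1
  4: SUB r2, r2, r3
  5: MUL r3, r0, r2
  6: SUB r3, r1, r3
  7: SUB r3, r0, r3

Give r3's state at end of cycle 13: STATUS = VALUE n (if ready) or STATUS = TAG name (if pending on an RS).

STATUS = TAG Add1

cycle 1: issue ADD r0<-Add1 // r0:Add1,r1:7,r2:9,r3:9
cycle 2: issue ADD r1<-Add2 // r0:Add1,r1:Add2,r2:9,r3:9
cycle 3: issue SUB r1<-Add3 // r0:Add1,r1:Add3,r2:9,r3:9
cycle 4: CDB Add1=13; issue MUL r1<-Mul1 // r0:13,r1:Mul1,r2:9,r3:9
cycle 5: CDB Add2=16; issue SUB r2<-Add1 // r0:13,r1:Mul1,r2:Add1,r3:9
cycle 6: issue MUL r3<-Mul2 // r0:13,r1:Mul1,r2:Add1,r3:Mul2
cycle 7: CDB Add3=-4; issue SUB r3<-Add2 // r0:13,r1:Mul1,r2:Add1,r3:Add2
cycle 8: CDB Add1=0; issue SUB r3<-Add1 // r0:13,r1:Mul1,r2:0,r3:Add1
cycle 9: - // r0:13,r1:Mul1,r2:0,r3:Add1
cycle 10: - // r0:13,r1:Mul1,r2:0,r3:Add1
cycle 11: - // r0:13,r1:Mul1,r2:0,r3:Add1
cycle 12: CDB Mul1=-36 // r0:13,r1:-36,r2:0,r3:Add1
cycle 13: CDB Mul2=0 // r0:13,r1:-36,r2:0,r3:Add1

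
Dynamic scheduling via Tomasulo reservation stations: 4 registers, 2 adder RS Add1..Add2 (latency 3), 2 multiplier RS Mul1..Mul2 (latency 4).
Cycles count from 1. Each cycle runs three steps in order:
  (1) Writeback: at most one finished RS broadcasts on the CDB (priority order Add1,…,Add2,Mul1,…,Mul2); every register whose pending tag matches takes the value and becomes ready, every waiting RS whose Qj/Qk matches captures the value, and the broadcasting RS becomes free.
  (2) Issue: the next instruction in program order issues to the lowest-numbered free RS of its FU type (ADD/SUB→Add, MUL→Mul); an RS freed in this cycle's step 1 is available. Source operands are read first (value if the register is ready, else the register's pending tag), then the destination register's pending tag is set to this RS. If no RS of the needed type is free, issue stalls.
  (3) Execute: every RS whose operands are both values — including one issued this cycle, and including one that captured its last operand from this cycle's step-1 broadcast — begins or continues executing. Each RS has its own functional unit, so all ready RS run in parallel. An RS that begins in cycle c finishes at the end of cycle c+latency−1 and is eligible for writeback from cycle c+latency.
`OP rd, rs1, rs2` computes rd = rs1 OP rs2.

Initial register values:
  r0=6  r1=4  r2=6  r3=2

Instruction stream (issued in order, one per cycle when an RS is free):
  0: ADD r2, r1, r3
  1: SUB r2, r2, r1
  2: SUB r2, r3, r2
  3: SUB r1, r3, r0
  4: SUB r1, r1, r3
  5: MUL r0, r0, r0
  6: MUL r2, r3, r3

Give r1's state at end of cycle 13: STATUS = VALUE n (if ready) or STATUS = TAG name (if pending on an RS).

cycle 1: issue ADD r2<-Add1 // r0:6,r1:4,r2:Add1,r3:2
cycle 2: issue SUB r2<-Add2 // r0:6,r1:4,r2:Add2,r3:2
cycle 3: stall // r0:6,r1:4,r2:Add2,r3:2
cycle 4: CDB Add1=6; issue SUB r2<-Add1 // r0:6,r1:4,r2:Add1,r3:2
cycle 5: stall // r0:6,r1:4,r2:Add1,r3:2
cycle 6: stall // r0:6,r1:4,r2:Add1,r3:2
cycle 7: CDB Add2=2; issue SUB r1<-Add2 // r0:6,r1:Add2,r2:Add1,r3:2
cycle 8: stall // r0:6,r1:Add2,r2:Add1,r3:2
cycle 9: stall // r0:6,r1:Add2,r2:Add1,r3:2
cycle 10: CDB Add1=0; issue SUB r1<-Add1 // r0:6,r1:Add1,r2:0,r3:2
cycle 11: CDB Add2=-4; issue MUL r0<-Mul1 // r0:Mul1,r1:Add1,r2:0,r3:2
cycle 12: issue MUL r2<-Mul2 // r0:Mul1,r1:Add1,r2:Mul2,r3:2
cycle 13: - // r0:Mul1,r1:Add1,r2:Mul2,r3:2

STATUS = TAG Add1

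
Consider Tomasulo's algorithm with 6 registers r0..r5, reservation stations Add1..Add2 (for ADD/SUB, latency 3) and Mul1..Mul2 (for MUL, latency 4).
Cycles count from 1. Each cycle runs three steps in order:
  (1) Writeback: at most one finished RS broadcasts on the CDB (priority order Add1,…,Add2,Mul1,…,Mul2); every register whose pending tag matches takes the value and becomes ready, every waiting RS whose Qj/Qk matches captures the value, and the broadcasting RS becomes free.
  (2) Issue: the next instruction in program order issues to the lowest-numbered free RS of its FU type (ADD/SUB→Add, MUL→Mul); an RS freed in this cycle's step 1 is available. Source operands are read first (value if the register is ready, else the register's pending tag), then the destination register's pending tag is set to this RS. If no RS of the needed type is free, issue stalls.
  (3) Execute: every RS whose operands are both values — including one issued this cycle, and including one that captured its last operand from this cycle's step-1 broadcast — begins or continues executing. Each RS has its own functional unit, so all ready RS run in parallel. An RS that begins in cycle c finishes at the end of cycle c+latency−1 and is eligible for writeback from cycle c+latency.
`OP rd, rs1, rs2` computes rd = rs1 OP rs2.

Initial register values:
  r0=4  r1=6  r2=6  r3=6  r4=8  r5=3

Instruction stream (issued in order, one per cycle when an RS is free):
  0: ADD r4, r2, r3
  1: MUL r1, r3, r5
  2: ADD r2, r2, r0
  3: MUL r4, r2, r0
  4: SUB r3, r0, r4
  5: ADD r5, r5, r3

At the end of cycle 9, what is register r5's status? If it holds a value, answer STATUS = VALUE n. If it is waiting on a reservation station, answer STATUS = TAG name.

STATUS = TAG Add2

  c1: issue ADD r4<-Add1  regs: r0:4,r1:6,r2:6,r3:6,r4:Add1,r5:3
  c2: issue MUL r1<-Mul1  regs: r0:4,r1:Mul1,r2:6,r3:6,r4:Add1,r5:3
  c3: issue ADD r2<-Add2  regs: r0:4,r1:Mul1,r2:Add2,r3:6,r4:Add1,r5:3
  c4: CDB Add1=12; issue MUL r4<-Mul2  regs: r0:4,r1:Mul1,r2:Add2,r3:6,r4:Mul2,r5:3
  c5: issue SUB r3<-Add1  regs: r0:4,r1:Mul1,r2:Add2,r3:Add1,r4:Mul2,r5:3
  c6: CDB Add2=10; issue ADD r5<-Add2  regs: r0:4,r1:Mul1,r2:10,r3:Add1,r4:Mul2,r5:Add2
  c7: CDB Mul1=18  regs: r0:4,r1:18,r2:10,r3:Add1,r4:Mul2,r5:Add2
  c8: -  regs: r0:4,r1:18,r2:10,r3:Add1,r4:Mul2,r5:Add2
  c9: -  regs: r0:4,r1:18,r2:10,r3:Add1,r4:Mul2,r5:Add2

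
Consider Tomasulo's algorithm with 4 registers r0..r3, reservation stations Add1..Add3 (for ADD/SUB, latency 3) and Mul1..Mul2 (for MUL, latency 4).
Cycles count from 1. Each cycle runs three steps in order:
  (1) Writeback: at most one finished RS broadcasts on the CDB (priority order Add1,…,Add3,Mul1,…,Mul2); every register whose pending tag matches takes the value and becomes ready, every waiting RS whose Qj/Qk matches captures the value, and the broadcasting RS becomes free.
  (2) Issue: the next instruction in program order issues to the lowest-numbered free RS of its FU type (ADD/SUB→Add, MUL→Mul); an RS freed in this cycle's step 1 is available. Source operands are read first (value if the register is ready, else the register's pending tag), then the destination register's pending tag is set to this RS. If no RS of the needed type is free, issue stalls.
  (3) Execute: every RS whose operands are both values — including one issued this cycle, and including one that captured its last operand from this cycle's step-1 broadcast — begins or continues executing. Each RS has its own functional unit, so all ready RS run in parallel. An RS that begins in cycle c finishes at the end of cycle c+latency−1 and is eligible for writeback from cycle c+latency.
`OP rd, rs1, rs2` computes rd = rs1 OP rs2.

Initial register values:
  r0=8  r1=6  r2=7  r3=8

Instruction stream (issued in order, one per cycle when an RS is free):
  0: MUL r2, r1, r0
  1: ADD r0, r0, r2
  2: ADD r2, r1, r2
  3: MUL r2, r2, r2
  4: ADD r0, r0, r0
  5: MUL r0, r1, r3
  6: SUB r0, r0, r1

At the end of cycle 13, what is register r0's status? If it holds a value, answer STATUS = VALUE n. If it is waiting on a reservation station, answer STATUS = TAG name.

STATUS = VALUE 42

cycle 1: issue MUL r2<-Mul1 // r0:8,r1:6,r2:Mul1,r3:8
cycle 2: issue ADD r0<-Add1 // r0:Add1,r1:6,r2:Mul1,r3:8
cycle 3: issue ADD r2<-Add2 // r0:Add1,r1:6,r2:Add2,r3:8
cycle 4: issue MUL r2<-Mul2 // r0:Add1,r1:6,r2:Mul2,r3:8
cycle 5: CDB Mul1=48; issue ADD r0<-Add3 // r0:Add3,r1:6,r2:Mul2,r3:8
cycle 6: issue MUL r0<-Mul1 // r0:Mul1,r1:6,r2:Mul2,r3:8
cycle 7: stall // r0:Mul1,r1:6,r2:Mul2,r3:8
cycle 8: CDB Add1=56; issue SUB r0<-Add1 // r0:Add1,r1:6,r2:Mul2,r3:8
cycle 9: CDB Add2=54 // r0:Add1,r1:6,r2:Mul2,r3:8
cycle 10: CDB Mul1=48 // r0:Add1,r1:6,r2:Mul2,r3:8
cycle 11: CDB Add3=112 // r0:Add1,r1:6,r2:Mul2,r3:8
cycle 12: - // r0:Add1,r1:6,r2:Mul2,r3:8
cycle 13: CDB Add1=42 // r0:42,r1:6,r2:Mul2,r3:8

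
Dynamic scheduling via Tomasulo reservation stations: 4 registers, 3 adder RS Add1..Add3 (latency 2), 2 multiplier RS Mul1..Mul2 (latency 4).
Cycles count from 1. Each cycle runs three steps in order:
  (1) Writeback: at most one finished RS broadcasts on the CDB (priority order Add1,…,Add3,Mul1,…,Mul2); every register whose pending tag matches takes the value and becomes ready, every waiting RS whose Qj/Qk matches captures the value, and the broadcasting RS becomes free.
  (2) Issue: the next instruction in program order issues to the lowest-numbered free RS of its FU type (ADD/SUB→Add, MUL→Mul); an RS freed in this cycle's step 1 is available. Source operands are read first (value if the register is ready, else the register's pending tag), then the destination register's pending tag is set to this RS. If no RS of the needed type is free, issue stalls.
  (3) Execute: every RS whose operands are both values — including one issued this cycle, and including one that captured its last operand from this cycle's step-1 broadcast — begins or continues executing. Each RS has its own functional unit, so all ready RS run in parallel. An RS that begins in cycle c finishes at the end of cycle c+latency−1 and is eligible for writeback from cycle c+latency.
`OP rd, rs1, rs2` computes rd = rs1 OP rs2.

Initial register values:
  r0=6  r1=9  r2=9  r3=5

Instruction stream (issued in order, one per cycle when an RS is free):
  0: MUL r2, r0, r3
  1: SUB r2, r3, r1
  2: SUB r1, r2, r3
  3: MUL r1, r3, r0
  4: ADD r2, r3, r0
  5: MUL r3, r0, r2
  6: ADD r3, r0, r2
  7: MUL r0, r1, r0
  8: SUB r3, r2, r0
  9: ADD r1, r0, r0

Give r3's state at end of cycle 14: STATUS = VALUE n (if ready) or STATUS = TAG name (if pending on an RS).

  c1: issue MUL r2<-Mul1  regs: r0:6,r1:9,r2:Mul1,r3:5
  c2: issue SUB r2<-Add1  regs: r0:6,r1:9,r2:Add1,r3:5
  c3: issue SUB r1<-Add2  regs: r0:6,r1:Add2,r2:Add1,r3:5
  c4: CDB Add1=-4; issue MUL r1<-Mul2  regs: r0:6,r1:Mul2,r2:-4,r3:5
  c5: CDB Mul1=30; issue ADD r2<-Add1  regs: r0:6,r1:Mul2,r2:Add1,r3:5
  c6: CDB Add2=-9; issue MUL r3<-Mul1  regs: r0:6,r1:Mul2,r2:Add1,r3:Mul1
  c7: CDB Add1=11; issue ADD r3<-Add1  regs: r0:6,r1:Mul2,r2:11,r3:Add1
  c8: CDB Mul2=30; issue MUL r0<-Mul2  regs: r0:Mul2,r1:30,r2:11,r3:Add1
  c9: CDB Add1=17; issue SUB r3<-Add1  regs: r0:Mul2,r1:30,r2:11,r3:Add1
  c10: issue ADD r1<-Add2  regs: r0:Mul2,r1:Add2,r2:11,r3:Add1
  c11: CDB Mul1=66  regs: r0:Mul2,r1:Add2,r2:11,r3:Add1
  c12: CDB Mul2=180  regs: r0:180,r1:Add2,r2:11,r3:Add1
  c13: -  regs: r0:180,r1:Add2,r2:11,r3:Add1
  c14: CDB Add1=-169  regs: r0:180,r1:Add2,r2:11,r3:-169

STATUS = VALUE -169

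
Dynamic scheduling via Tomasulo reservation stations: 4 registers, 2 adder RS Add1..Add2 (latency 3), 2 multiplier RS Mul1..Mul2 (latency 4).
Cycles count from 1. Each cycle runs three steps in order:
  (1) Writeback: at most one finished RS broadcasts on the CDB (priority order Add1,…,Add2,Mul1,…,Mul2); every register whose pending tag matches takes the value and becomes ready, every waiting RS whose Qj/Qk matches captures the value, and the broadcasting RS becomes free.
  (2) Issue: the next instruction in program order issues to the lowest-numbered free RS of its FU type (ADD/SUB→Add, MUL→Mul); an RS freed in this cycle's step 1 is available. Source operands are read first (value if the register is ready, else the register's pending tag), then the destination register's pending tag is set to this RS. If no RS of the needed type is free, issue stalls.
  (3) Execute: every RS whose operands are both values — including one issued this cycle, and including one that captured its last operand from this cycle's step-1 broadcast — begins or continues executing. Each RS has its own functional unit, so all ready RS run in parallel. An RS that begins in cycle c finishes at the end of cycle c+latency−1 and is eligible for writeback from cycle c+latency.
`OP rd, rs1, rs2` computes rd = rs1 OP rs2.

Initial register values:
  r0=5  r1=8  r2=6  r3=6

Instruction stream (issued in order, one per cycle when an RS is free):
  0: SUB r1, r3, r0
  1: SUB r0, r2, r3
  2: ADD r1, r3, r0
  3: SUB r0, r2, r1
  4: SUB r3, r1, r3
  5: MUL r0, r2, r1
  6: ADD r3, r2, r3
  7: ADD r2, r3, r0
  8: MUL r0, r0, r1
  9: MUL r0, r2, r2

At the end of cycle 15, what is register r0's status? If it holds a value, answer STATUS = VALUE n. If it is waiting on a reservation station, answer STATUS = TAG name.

c1: issue SUB r1<-Add1 | r0:5,r1:Add1,r2:6,r3:6
c2: issue SUB r0<-Add2 | r0:Add2,r1:Add1,r2:6,r3:6
c3: stall | r0:Add2,r1:Add1,r2:6,r3:6
c4: CDB Add1=1; issue ADD r1<-Add1 | r0:Add2,r1:Add1,r2:6,r3:6
c5: CDB Add2=0; issue SUB r0<-Add2 | r0:Add2,r1:Add1,r2:6,r3:6
c6: stall | r0:Add2,r1:Add1,r2:6,r3:6
c7: stall | r0:Add2,r1:Add1,r2:6,r3:6
c8: CDB Add1=6; issue SUB r3<-Add1 | r0:Add2,r1:6,r2:6,r3:Add1
c9: issue MUL r0<-Mul1 | r0:Mul1,r1:6,r2:6,r3:Add1
c10: stall | r0:Mul1,r1:6,r2:6,r3:Add1
c11: CDB Add1=0; issue ADD r3<-Add1 | r0:Mul1,r1:6,r2:6,r3:Add1
c12: CDB Add2=0; issue ADD r2<-Add2 | r0:Mul1,r1:6,r2:Add2,r3:Add1
c13: CDB Mul1=36; issue MUL r0<-Mul1 | r0:Mul1,r1:6,r2:Add2,r3:Add1
c14: CDB Add1=6; issue MUL r0<-Mul2 | r0:Mul2,r1:6,r2:Add2,r3:6
c15: - | r0:Mul2,r1:6,r2:Add2,r3:6

STATUS = TAG Mul2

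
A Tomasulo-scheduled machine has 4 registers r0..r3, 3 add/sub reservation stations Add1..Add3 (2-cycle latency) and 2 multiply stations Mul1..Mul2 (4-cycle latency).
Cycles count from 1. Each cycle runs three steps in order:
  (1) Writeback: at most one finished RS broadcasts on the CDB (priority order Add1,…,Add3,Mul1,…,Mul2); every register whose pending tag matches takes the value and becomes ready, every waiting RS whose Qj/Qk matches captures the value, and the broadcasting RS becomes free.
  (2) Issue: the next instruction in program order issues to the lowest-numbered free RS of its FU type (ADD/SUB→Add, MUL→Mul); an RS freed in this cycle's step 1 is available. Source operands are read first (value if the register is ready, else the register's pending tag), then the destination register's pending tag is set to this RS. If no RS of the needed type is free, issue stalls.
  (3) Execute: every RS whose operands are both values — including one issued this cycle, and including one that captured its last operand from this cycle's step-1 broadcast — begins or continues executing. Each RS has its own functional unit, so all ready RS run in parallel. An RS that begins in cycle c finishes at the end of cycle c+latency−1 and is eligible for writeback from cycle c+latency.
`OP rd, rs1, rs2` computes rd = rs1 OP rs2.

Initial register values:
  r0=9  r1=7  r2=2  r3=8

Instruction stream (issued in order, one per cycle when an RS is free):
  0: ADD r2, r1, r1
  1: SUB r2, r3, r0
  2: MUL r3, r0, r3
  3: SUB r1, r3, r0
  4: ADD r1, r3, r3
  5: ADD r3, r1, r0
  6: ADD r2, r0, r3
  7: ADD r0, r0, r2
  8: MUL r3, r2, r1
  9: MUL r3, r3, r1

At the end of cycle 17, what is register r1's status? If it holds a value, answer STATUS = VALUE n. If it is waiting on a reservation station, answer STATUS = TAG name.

cycle 1: issue ADD r2<-Add1 // r0:9,r1:7,r2:Add1,r3:8
cycle 2: issue SUB r2<-Add2 // r0:9,r1:7,r2:Add2,r3:8
cycle 3: CDB Add1=14; issue MUL r3<-Mul1 // r0:9,r1:7,r2:Add2,r3:Mul1
cycle 4: CDB Add2=-1; issue SUB r1<-Add1 // r0:9,r1:Add1,r2:-1,r3:Mul1
cycle 5: issue ADD r1<-Add2 // r0:9,r1:Add2,r2:-1,r3:Mul1
cycle 6: issue ADD r3<-Add3 // r0:9,r1:Add2,r2:-1,r3:Add3
cycle 7: CDB Mul1=72; stall // r0:9,r1:Add2,r2:-1,r3:Add3
cycle 8: stall // r0:9,r1:Add2,r2:-1,r3:Add3
cycle 9: CDB Add1=63; issue ADD r2<-Add1 // r0:9,r1:Add2,r2:Add1,r3:Add3
cycle 10: CDB Add2=144; issue ADD r0<-Add2 // r0:Add2,r1:144,r2:Add1,r3:Add3
cycle 11: issue MUL r3<-Mul1 // r0:Add2,r1:144,r2:Add1,r3:Mul1
cycle 12: CDB Add3=153; issue MUL r3<-Mul2 // r0:Add2,r1:144,r2:Add1,r3:Mul2
cycle 13: - // r0:Add2,r1:144,r2:Add1,r3:Mul2
cycle 14: CDB Add1=162 // r0:Add2,r1:144,r2:162,r3:Mul2
cycle 15: - // r0:Add2,r1:144,r2:162,r3:Mul2
cycle 16: CDB Add2=171 // r0:171,r1:144,r2:162,r3:Mul2
cycle 17: - // r0:171,r1:144,r2:162,r3:Mul2

STATUS = VALUE 144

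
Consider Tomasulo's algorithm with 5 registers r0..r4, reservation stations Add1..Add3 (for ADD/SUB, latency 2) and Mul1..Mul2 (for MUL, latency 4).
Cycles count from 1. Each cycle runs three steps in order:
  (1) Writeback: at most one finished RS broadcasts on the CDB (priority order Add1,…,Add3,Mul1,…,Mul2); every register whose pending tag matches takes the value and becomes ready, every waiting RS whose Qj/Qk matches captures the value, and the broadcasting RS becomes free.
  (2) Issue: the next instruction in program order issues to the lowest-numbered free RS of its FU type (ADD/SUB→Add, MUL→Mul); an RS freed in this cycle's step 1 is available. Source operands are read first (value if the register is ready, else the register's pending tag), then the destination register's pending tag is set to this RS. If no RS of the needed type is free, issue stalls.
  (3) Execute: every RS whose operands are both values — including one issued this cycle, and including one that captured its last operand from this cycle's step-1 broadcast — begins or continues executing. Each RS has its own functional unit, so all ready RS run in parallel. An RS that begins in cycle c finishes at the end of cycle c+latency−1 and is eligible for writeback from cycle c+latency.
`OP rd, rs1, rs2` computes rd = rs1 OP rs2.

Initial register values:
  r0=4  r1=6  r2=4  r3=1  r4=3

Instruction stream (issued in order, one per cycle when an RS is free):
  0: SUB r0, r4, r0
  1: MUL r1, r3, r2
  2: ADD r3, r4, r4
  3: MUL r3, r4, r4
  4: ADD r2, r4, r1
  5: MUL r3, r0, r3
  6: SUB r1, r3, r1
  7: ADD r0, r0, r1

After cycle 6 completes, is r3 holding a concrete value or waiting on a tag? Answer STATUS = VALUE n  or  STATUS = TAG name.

STATUS = TAG Mul1

c1: issue SUB r0<-Add1 | r0:Add1,r1:6,r2:4,r3:1,r4:3
c2: issue MUL r1<-Mul1 | r0:Add1,r1:Mul1,r2:4,r3:1,r4:3
c3: CDB Add1=-1; issue ADD r3<-Add1 | r0:-1,r1:Mul1,r2:4,r3:Add1,r4:3
c4: issue MUL r3<-Mul2 | r0:-1,r1:Mul1,r2:4,r3:Mul2,r4:3
c5: CDB Add1=6; issue ADD r2<-Add1 | r0:-1,r1:Mul1,r2:Add1,r3:Mul2,r4:3
c6: CDB Mul1=4; issue MUL r3<-Mul1 | r0:-1,r1:4,r2:Add1,r3:Mul1,r4:3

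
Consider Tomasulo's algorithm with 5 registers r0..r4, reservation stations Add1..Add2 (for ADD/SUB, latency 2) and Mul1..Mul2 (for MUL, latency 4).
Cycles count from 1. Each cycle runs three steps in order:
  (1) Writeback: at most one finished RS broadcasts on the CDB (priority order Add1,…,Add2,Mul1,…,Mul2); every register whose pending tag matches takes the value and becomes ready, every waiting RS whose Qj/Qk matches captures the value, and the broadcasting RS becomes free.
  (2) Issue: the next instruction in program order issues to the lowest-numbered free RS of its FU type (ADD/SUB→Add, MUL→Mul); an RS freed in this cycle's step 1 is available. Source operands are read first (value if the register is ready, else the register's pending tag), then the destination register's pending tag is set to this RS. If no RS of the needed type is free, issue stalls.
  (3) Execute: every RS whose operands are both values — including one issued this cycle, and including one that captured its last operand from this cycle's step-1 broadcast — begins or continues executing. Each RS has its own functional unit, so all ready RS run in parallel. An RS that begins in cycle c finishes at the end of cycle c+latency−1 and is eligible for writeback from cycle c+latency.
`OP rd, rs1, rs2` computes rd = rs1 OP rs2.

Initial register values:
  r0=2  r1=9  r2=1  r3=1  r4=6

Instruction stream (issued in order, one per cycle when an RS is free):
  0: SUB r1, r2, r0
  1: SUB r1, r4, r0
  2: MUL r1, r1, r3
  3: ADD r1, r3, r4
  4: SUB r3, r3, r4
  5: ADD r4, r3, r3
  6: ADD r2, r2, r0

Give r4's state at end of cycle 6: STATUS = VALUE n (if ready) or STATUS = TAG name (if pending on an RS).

STATUS = TAG Add1

cycle 1: issue SUB r1<-Add1 // r0:2,r1:Add1,r2:1,r3:1,r4:6
cycle 2: issue SUB r1<-Add2 // r0:2,r1:Add2,r2:1,r3:1,r4:6
cycle 3: CDB Add1=-1; issue MUL r1<-Mul1 // r0:2,r1:Mul1,r2:1,r3:1,r4:6
cycle 4: CDB Add2=4; issue ADD r1<-Add1 // r0:2,r1:Add1,r2:1,r3:1,r4:6
cycle 5: issue SUB r3<-Add2 // r0:2,r1:Add1,r2:1,r3:Add2,r4:6
cycle 6: CDB Add1=7; issue ADD r4<-Add1 // r0:2,r1:7,r2:1,r3:Add2,r4:Add1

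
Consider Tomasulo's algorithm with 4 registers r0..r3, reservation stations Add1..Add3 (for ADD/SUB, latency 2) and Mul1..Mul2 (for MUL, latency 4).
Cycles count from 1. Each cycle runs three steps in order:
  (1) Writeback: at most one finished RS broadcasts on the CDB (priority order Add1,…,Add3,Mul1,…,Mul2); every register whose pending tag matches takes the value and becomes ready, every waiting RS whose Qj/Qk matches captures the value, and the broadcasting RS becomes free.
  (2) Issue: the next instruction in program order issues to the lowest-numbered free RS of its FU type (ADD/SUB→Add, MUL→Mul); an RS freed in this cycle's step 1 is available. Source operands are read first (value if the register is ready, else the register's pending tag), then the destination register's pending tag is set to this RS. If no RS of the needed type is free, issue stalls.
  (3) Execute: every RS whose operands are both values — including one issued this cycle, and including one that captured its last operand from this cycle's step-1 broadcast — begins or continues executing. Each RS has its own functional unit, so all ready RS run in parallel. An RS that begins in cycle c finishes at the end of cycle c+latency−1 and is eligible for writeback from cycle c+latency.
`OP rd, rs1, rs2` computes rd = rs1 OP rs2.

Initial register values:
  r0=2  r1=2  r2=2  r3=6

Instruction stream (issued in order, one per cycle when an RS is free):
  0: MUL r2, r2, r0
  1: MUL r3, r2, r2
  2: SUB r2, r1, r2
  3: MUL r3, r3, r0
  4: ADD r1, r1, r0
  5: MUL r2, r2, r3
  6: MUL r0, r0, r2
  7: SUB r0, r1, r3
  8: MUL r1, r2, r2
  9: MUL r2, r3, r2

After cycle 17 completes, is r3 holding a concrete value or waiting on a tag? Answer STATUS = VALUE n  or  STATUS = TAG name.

STATUS = VALUE 32

cycle 1: issue MUL r2<-Mul1 // r0:2,r1:2,r2:Mul1,r3:6
cycle 2: issue MUL r3<-Mul2 // r0:2,r1:2,r2:Mul1,r3:Mul2
cycle 3: issue SUB r2<-Add1 // r0:2,r1:2,r2:Add1,r3:Mul2
cycle 4: stall // r0:2,r1:2,r2:Add1,r3:Mul2
cycle 5: CDB Mul1=4; issue MUL r3<-Mul1 // r0:2,r1:2,r2:Add1,r3:Mul1
cycle 6: issue ADD r1<-Add2 // r0:2,r1:Add2,r2:Add1,r3:Mul1
cycle 7: CDB Add1=-2; stall // r0:2,r1:Add2,r2:-2,r3:Mul1
cycle 8: CDB Add2=4; stall // r0:2,r1:4,r2:-2,r3:Mul1
cycle 9: CDB Mul2=16; issue MUL r2<-Mul2 // r0:2,r1:4,r2:Mul2,r3:Mul1
cycle 10: stall // r0:2,r1:4,r2:Mul2,r3:Mul1
cycle 11: stall // r0:2,r1:4,r2:Mul2,r3:Mul1
cycle 12: stall // r0:2,r1:4,r2:Mul2,r3:Mul1
cycle 13: CDB Mul1=32; issue MUL r0<-Mul1 // r0:Mul1,r1:4,r2:Mul2,r3:32
cycle 14: issue SUB r0<-Add1 // r0:Add1,r1:4,r2:Mul2,r3:32
cycle 15: stall // r0:Add1,r1:4,r2:Mul2,r3:32
cycle 16: CDB Add1=-28; stall // r0:-28,r1:4,r2:Mul2,r3:32
cycle 17: CDB Mul2=-64; issue MUL r1<-Mul2 // r0:-28,r1:Mul2,r2:-64,r3:32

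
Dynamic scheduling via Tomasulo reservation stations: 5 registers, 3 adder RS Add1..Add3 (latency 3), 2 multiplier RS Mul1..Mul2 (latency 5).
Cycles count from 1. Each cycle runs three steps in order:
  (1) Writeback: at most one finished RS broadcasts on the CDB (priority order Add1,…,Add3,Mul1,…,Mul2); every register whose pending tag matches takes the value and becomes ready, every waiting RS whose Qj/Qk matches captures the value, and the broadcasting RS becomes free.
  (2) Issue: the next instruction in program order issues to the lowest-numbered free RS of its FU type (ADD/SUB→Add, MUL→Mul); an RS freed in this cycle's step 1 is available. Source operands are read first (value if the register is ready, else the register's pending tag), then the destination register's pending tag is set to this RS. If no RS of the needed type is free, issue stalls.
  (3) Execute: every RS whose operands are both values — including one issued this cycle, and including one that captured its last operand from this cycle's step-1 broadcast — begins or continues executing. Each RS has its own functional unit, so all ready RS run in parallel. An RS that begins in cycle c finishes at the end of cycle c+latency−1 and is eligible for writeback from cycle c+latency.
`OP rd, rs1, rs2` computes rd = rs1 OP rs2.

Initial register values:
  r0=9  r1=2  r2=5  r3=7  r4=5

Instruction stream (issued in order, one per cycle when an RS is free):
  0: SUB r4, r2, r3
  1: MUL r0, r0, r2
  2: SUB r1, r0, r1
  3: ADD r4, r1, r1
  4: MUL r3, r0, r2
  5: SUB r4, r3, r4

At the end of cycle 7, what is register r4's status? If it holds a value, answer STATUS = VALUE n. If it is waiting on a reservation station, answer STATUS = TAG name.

c1: issue SUB r4<-Add1 | r0:9,r1:2,r2:5,r3:7,r4:Add1
c2: issue MUL r0<-Mul1 | r0:Mul1,r1:2,r2:5,r3:7,r4:Add1
c3: issue SUB r1<-Add2 | r0:Mul1,r1:Add2,r2:5,r3:7,r4:Add1
c4: CDB Add1=-2; issue ADD r4<-Add1 | r0:Mul1,r1:Add2,r2:5,r3:7,r4:Add1
c5: issue MUL r3<-Mul2 | r0:Mul1,r1:Add2,r2:5,r3:Mul2,r4:Add1
c6: issue SUB r4<-Add3 | r0:Mul1,r1:Add2,r2:5,r3:Mul2,r4:Add3
c7: CDB Mul1=45 | r0:45,r1:Add2,r2:5,r3:Mul2,r4:Add3

STATUS = TAG Add3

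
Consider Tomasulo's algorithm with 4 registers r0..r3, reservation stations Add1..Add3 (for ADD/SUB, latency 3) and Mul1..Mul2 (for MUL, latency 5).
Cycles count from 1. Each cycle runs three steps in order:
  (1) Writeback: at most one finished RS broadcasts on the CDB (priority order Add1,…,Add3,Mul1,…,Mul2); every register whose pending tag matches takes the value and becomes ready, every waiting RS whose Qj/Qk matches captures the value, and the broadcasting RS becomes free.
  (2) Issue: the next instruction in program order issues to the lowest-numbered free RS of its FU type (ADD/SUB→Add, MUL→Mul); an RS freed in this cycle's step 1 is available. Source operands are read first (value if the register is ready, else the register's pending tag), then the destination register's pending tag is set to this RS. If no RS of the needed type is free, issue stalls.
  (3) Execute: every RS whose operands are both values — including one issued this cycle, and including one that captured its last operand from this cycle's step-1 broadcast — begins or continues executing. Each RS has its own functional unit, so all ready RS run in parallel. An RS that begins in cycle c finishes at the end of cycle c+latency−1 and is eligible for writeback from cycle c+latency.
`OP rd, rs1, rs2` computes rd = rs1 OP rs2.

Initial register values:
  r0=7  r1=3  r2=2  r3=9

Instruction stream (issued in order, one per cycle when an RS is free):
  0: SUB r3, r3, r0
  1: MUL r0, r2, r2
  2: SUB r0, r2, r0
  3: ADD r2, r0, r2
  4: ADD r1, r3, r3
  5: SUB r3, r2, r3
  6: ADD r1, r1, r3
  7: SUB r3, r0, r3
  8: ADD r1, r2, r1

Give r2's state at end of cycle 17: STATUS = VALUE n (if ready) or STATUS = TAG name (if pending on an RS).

c1: issue SUB r3<-Add1 | r0:7,r1:3,r2:2,r3:Add1
c2: issue MUL r0<-Mul1 | r0:Mul1,r1:3,r2:2,r3:Add1
c3: issue SUB r0<-Add2 | r0:Add2,r1:3,r2:2,r3:Add1
c4: CDB Add1=2; issue ADD r2<-Add1 | r0:Add2,r1:3,r2:Add1,r3:2
c5: issue ADD r1<-Add3 | r0:Add2,r1:Add3,r2:Add1,r3:2
c6: stall | r0:Add2,r1:Add3,r2:Add1,r3:2
c7: CDB Mul1=4; stall | r0:Add2,r1:Add3,r2:Add1,r3:2
c8: CDB Add3=4; issue SUB r3<-Add3 | r0:Add2,r1:4,r2:Add1,r3:Add3
c9: stall | r0:Add2,r1:4,r2:Add1,r3:Add3
c10: CDB Add2=-2; issue ADD r1<-Add2 | r0:-2,r1:Add2,r2:Add1,r3:Add3
c11: stall | r0:-2,r1:Add2,r2:Add1,r3:Add3
c12: stall | r0:-2,r1:Add2,r2:Add1,r3:Add3
c13: CDB Add1=0; issue SUB r3<-Add1 | r0:-2,r1:Add2,r2:0,r3:Add1
c14: stall | r0:-2,r1:Add2,r2:0,r3:Add1
c15: stall | r0:-2,r1:Add2,r2:0,r3:Add1
c16: CDB Add3=-2; issue ADD r1<-Add3 | r0:-2,r1:Add3,r2:0,r3:Add1
c17: - | r0:-2,r1:Add3,r2:0,r3:Add1

STATUS = VALUE 0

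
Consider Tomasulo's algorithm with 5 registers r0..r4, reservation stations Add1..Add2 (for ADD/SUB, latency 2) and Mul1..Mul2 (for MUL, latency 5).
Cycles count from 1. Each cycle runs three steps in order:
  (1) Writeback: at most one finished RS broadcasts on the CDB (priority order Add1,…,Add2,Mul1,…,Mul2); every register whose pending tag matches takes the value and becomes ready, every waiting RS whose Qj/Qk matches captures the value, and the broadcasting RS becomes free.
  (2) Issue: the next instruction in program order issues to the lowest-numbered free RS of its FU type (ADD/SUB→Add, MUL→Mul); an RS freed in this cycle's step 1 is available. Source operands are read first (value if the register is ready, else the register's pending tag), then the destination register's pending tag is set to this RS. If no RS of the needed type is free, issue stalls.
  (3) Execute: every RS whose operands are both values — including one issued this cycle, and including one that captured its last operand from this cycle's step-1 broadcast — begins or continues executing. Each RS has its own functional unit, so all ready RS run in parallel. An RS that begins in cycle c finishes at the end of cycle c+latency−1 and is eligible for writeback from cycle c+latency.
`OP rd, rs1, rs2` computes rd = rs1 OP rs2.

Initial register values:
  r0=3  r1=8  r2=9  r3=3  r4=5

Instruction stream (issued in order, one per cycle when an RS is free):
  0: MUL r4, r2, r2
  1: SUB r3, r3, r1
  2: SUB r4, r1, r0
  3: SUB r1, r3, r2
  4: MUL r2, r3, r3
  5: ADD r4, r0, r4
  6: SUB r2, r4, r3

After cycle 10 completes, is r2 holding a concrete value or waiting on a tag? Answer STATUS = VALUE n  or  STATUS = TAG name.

  c1: issue MUL r4<-Mul1  regs: r0:3,r1:8,r2:9,r3:3,r4:Mul1
  c2: issue SUB r3<-Add1  regs: r0:3,r1:8,r2:9,r3:Add1,r4:Mul1
  c3: issue SUB r4<-Add2  regs: r0:3,r1:8,r2:9,r3:Add1,r4:Add2
  c4: CDB Add1=-5; issue SUB r1<-Add1  regs: r0:3,r1:Add1,r2:9,r3:-5,r4:Add2
  c5: CDB Add2=5; issue MUL r2<-Mul2  regs: r0:3,r1:Add1,r2:Mul2,r3:-5,r4:5
  c6: CDB Add1=-14; issue ADD r4<-Add1  regs: r0:3,r1:-14,r2:Mul2,r3:-5,r4:Add1
  c7: CDB Mul1=81; issue SUB r2<-Add2  regs: r0:3,r1:-14,r2:Add2,r3:-5,r4:Add1
  c8: CDB Add1=8  regs: r0:3,r1:-14,r2:Add2,r3:-5,r4:8
  c9: -  regs: r0:3,r1:-14,r2:Add2,r3:-5,r4:8
  c10: CDB Add2=13  regs: r0:3,r1:-14,r2:13,r3:-5,r4:8

STATUS = VALUE 13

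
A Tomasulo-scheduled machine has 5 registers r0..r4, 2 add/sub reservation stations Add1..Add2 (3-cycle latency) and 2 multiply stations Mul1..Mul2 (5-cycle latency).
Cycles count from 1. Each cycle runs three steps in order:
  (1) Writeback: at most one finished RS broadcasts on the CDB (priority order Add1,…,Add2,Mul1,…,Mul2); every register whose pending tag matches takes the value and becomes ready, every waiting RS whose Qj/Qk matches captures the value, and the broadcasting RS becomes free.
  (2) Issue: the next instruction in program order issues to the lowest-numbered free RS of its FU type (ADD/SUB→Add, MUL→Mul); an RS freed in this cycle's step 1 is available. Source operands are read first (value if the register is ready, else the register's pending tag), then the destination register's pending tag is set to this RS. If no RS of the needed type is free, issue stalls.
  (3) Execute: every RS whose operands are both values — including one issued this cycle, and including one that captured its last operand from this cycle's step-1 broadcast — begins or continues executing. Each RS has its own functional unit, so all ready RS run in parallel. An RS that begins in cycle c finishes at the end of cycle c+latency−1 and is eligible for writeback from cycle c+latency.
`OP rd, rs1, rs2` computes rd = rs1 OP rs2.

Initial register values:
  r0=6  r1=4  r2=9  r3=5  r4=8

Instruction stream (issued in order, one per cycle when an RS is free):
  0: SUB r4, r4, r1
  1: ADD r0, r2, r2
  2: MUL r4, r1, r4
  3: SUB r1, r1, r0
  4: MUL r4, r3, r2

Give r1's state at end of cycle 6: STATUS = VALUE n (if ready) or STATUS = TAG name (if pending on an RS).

STATUS = TAG Add1

cycle 1: issue SUB r4<-Add1 // r0:6,r1:4,r2:9,r3:5,r4:Add1
cycle 2: issue ADD r0<-Add2 // r0:Add2,r1:4,r2:9,r3:5,r4:Add1
cycle 3: issue MUL r4<-Mul1 // r0:Add2,r1:4,r2:9,r3:5,r4:Mul1
cycle 4: CDB Add1=4; issue SUB r1<-Add1 // r0:Add2,r1:Add1,r2:9,r3:5,r4:Mul1
cycle 5: CDB Add2=18; issue MUL r4<-Mul2 // r0:18,r1:Add1,r2:9,r3:5,r4:Mul2
cycle 6: - // r0:18,r1:Add1,r2:9,r3:5,r4:Mul2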